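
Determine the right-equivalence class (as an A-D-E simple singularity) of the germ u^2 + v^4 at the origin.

A_{3}

The Hessian of f at 0 has rank 1. Corank 1: A-series; mu = 3 gives A_3.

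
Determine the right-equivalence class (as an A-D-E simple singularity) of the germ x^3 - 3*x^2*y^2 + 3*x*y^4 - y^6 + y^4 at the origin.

E6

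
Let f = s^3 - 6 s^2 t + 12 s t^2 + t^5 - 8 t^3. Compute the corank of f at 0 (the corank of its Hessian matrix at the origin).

Hessian at 0 has rank 0.

2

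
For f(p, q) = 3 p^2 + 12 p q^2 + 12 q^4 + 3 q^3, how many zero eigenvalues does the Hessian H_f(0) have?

1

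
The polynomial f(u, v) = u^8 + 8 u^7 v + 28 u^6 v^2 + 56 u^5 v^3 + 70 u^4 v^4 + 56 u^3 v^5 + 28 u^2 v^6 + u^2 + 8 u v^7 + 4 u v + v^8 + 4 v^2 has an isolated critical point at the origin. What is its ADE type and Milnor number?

Type A_{7}, Milnor number mu = 7.

The Hessian of f at 0 has rank 1. Corank 1: A-series; mu = 7 gives A_7.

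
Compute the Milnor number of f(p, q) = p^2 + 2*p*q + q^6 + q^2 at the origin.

The Hessian of f at 0 has rank 1. Corank 1: A-series; mu = 5 gives A_5.

5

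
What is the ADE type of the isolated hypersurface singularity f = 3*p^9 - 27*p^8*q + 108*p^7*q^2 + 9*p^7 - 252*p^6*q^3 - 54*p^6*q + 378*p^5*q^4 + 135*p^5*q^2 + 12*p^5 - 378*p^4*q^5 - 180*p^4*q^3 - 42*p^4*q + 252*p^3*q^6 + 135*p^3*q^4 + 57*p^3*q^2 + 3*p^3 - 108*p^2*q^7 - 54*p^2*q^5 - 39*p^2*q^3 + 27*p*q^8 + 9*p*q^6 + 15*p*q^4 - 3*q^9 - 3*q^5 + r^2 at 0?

The Hessian of f at 0 has rank 1. Corank 2; j^3 = 3*p^3 is a perfect cube, so E-series; the 5-jet and mu = 8 give E_8.

E8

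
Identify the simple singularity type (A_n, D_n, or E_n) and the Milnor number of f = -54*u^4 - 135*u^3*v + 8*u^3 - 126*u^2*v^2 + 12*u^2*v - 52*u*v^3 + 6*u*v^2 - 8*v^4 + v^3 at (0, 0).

The Hessian of f at 0 is [[0, 0], [0, 0]] with rank 0, so corank 2. A Groebner basis of the Jacobian ideal J(f) in C{u,v} is {256*u^2/3 + 256*u*v/3 + v^4 - 8*v^3/9 + 64*v^2/3, u^3 - 28*u^2/3 - 28*u*v/3 + 2*v^3/9 - 7*v^2/3, u^2*v + 104*u^2/9 + 104*u*v/9 - 10*v^3/27 + 26*v^2/9, -32*u^2/3 + u*v^2 - 32*u*v/3 + 11*v^3/18 - 8*v^2/3}; counting standard monomials gives mu = 7. Corank 2; j^3 = (2*u + v)^3 is a perfect cube, so E-series; the 4-jet and mu = 7 give E_7.

Type E7, Milnor number mu = 7.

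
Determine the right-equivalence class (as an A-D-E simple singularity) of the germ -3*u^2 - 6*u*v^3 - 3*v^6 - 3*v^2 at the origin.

The Hessian of f at 0 is [[-6, 0], [0, -6]] with rank 2, so corank 0. A Groebner basis of the Jacobian ideal J(f) in C{u,v} is {u, v}; counting standard monomials gives mu = 1. Corank 0: nondegenerate Morse point, so A_1.

A_1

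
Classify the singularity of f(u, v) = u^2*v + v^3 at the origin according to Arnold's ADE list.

D4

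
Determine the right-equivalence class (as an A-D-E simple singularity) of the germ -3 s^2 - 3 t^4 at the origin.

A3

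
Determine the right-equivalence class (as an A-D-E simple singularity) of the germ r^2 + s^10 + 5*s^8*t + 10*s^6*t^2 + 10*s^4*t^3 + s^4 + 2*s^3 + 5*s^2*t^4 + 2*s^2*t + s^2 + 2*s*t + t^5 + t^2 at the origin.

A_{4}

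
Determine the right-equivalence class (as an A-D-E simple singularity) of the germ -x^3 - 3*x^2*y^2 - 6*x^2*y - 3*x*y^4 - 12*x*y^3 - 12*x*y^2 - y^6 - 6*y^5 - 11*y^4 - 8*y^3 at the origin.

E6

The Hessian of f at 0 is [[0, 0], [0, 0]] with rank 0, so corank 2. A Groebner basis of the Jacobian ideal J(f) in C{x,y} is {x^3 + 6*x^2 + 24*x*y + 24*y^2, x^2*y - 2*x^2 - 8*x*y - 8*y^2, x^2/2 + x*y^2 + 2*x*y + 2*y^2, y^3}; counting standard monomials gives mu = 6. Corank 2; j^3 = -(x + 2*y)^3 is a perfect cube, so E-series; the 4-jet and mu = 6 give E_6.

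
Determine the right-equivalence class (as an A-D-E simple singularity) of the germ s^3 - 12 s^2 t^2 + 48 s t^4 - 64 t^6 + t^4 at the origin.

E_{6}

The Hessian of f at 0 is [[0, 0], [0, 0]] with rank 0, so corank 2. A Groebner basis of the Jacobian ideal J(f) in C{s,t} is {s^3, s^2*t, -s^2/8 + s*t^2, t^3}; counting standard monomials gives mu = 6. Corank 2; j^3 = s^3 is a perfect cube, so E-series; the 4-jet and mu = 6 give E_6.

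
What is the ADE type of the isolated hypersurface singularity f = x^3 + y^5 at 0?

E8

The Hessian of f at 0 has rank 0. Corank 2; j^3 = x^3 is a perfect cube, so E-series; the 5-jet and mu = 8 give E_8.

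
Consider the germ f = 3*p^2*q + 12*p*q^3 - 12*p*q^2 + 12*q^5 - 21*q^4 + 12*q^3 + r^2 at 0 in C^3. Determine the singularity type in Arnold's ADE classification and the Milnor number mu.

Type D5, Milnor number mu = 5.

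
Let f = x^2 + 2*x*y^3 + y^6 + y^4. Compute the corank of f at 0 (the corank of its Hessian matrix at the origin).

1

Hessian at 0 has rank 1.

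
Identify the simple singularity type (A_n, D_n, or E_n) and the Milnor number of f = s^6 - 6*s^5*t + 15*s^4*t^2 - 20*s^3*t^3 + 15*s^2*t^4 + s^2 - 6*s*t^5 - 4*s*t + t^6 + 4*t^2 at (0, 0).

Type A_5, Milnor number mu = 5.

The Hessian of f at 0 is [[2, -4], [-4, 8]] with rank 1, so corank 1. A Groebner basis of the Jacobian ideal J(f) in C{s,t} is {t^5, s - 2*t}; counting standard monomials gives mu = 5. Corank 1: A-series; mu = 5 gives A_5.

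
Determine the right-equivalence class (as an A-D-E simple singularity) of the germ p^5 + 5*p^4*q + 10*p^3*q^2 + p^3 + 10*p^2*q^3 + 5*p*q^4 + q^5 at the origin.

E_8

The Hessian of f at 0 has rank 0. Corank 2; j^3 = p^3 is a perfect cube, so E-series; the 5-jet and mu = 8 give E_8.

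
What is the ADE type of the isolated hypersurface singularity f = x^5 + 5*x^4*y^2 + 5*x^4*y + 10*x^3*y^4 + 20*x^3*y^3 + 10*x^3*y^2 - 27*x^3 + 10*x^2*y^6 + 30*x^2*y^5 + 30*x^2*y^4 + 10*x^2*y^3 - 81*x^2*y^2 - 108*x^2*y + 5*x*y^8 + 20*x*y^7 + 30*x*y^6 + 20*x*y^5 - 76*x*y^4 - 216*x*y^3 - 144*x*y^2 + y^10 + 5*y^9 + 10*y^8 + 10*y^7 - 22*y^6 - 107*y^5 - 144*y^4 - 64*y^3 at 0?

E_{8}

The Hessian of f at 0 has rank 0. Corank 2; j^3 = -(3*x + 4*y)^3 is a perfect cube, so E-series; the 5-jet and mu = 8 give E_8.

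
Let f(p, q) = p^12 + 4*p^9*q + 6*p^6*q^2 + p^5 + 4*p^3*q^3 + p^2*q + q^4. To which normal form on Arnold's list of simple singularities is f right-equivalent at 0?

D_5

The Hessian of f at 0 has rank 0. Corank 2; j^3 = p^2*q has shape L^2 M (L != M), so D-series; mu = 5 gives D_5.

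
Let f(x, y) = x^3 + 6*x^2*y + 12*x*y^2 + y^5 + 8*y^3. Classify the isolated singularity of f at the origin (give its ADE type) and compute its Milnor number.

The Hessian of f at 0 is [[0, 0], [0, 0]] with rank 0, so corank 2. A Groebner basis of the Jacobian ideal J(f) in C{x,y} is {y^4, x^2 + 4*x*y + 4*y^2}; counting standard monomials gives mu = 8. Corank 2; j^3 = (x + 2*y)^3 is a perfect cube, so E-series; the 5-jet and mu = 8 give E_8.

Type E_8, Milnor number mu = 8.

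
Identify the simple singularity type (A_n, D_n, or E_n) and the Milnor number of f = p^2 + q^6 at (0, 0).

Type A_5, Milnor number mu = 5.

The Hessian of f at 0 has rank 1. Corank 1: A-series; mu = 5 gives A_5.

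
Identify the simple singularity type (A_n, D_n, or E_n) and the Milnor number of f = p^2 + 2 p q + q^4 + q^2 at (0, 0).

Type A_{3}, Milnor number mu = 3.

The Hessian of f at 0 is [[2, 2], [2, 2]] with rank 1, so corank 1. A Groebner basis of the Jacobian ideal J(f) in C{p,q} is {q^3, p + q}; counting standard monomials gives mu = 3. Corank 1: A-series; mu = 3 gives A_3.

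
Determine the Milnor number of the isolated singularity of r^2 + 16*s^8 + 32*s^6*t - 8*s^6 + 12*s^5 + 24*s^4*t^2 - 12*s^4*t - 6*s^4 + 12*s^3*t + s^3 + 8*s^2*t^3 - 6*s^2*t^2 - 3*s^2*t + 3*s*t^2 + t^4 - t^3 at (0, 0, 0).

6

The Hessian of f at 0 has rank 1. Corank 2; j^3 = (s - t)^3 is a perfect cube, so E-series; the 4-jet and mu = 6 give E_6.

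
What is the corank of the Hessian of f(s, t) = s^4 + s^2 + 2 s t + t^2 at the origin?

1

Hessian at 0 has rank 1.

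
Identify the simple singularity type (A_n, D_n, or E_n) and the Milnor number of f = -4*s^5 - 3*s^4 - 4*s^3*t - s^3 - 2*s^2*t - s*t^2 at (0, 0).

The Hessian of f at 0 is [[0, 0], [0, 0]] with rank 0, so corank 2. A Groebner basis of the Jacobian ideal J(f) in C{s,t} is {s*t^2 - s*t/6 - t^2/6, s*t/6 + t^3 + t^2/6, s^2 + 4*s*t/3 + t^2/3}; counting standard monomials gives mu = 5. Corank 2; j^3 = -s*(s + t)^2 has shape L^2 M (L != M), so D-series; mu = 5 gives D_5.

Type D5, Milnor number mu = 5.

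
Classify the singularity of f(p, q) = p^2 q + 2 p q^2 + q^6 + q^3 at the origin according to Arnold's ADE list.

D_7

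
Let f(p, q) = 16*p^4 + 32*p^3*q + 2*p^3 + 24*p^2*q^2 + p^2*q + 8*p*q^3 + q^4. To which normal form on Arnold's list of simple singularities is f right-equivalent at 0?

D_{5}

The Hessian of f at 0 has rank 0. Corank 2; j^3 = p^2*(2*p + q) has shape L^2 M (L != M), so D-series; mu = 5 gives D_5.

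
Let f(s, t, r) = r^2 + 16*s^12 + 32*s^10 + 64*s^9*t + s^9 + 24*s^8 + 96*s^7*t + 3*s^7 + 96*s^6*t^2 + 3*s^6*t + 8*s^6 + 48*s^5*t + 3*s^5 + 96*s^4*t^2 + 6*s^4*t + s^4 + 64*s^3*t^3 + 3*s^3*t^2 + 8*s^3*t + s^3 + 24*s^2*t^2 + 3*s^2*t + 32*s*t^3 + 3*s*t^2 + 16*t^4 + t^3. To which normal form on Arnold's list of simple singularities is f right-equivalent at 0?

E_6

The Hessian of f at 0 is [[0, 0, 0], [0, 0, 0], [0, 0, 2]] with rank 1, so corank 2. A Groebner basis of the Jacobian ideal J(f) in C{s,t,r} is {t^4, s*t^2 + 4*t^3/3, s^2 + 2*s*t + t^2, r}; counting standard monomials gives mu = 6. Corank 2; j^3 = (s + t)^3 is a perfect cube, so E-series; the 4-jet and mu = 6 give E_6.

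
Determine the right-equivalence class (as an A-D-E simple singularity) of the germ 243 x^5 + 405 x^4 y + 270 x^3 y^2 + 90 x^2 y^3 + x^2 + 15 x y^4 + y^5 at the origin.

The Hessian of f at 0 is [[2, 0], [0, 0]] with rank 1, so corank 1. A Groebner basis of the Jacobian ideal J(f) in C{x,y} is {y^4, x}; counting standard monomials gives mu = 4. Corank 1: A-series; mu = 4 gives A_4.

A4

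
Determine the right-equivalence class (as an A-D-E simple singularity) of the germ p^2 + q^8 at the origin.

A_7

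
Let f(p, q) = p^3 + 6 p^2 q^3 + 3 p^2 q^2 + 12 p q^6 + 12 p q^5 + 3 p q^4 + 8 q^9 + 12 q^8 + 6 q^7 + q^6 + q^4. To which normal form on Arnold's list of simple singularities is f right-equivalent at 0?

The Hessian of f at 0 has rank 0. Corank 2; j^3 = p^3 is a perfect cube, so E-series; the 4-jet and mu = 6 give E_6.

E_6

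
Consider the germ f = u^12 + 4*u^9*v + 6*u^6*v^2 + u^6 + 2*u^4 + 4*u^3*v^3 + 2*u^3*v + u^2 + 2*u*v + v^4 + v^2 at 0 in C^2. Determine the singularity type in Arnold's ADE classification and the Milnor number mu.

Type A_{3}, Milnor number mu = 3.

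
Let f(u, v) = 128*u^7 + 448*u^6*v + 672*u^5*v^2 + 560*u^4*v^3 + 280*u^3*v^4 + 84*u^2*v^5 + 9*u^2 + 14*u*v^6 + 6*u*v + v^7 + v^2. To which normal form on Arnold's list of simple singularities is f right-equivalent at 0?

The Hessian of f at 0 is [[18, 6], [6, 2]] with rank 1, so corank 1. A Groebner basis of the Jacobian ideal J(f) in C{u,v} is {v^6, u + v/3}; counting standard monomials gives mu = 6. Corank 1: A-series; mu = 6 gives A_6.

A_{6}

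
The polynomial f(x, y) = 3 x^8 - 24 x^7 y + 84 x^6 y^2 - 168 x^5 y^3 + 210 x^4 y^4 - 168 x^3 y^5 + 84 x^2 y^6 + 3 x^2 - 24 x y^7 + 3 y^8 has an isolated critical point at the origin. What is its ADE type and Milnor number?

Type A7, Milnor number mu = 7.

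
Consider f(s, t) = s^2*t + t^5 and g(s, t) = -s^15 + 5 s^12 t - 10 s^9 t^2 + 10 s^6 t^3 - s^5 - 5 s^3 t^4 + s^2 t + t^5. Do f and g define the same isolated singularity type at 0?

Yes.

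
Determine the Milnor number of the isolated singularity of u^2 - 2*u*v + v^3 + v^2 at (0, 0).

The Hessian of f at 0 is [[2, -2], [-2, 2]] with rank 1, so corank 1. A Groebner basis of the Jacobian ideal J(f) in C{u,v} is {v^2, u - v}; counting standard monomials gives mu = 2. Corank 1: A-series; mu = 2 gives A_2.

2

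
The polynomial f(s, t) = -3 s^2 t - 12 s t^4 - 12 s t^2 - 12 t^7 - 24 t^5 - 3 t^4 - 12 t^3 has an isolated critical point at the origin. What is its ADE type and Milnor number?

The Hessian of f at 0 has rank 0. Corank 2; j^3 = -3*t*(s + 2*t)^2 has shape L^2 M (L != M), so D-series; mu = 5 gives D_5.

Type D_{5}, Milnor number mu = 5.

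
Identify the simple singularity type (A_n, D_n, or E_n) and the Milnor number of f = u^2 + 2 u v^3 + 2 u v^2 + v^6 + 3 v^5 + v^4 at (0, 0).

The Hessian of f at 0 has rank 1. Corank 1: A-series; mu = 4 gives A_4.

Type A_{4}, Milnor number mu = 4.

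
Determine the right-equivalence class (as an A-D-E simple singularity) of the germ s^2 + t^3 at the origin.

A2

The Hessian of f at 0 has rank 1. Corank 1: A-series; mu = 2 gives A_2.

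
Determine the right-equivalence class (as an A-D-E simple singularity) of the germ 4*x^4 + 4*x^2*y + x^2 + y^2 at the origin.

A_{1}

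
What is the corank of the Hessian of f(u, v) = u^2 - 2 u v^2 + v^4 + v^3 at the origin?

The Hessian at 0 is [[2, 0], [0, 0]] of rank 1; hence corank 1.

1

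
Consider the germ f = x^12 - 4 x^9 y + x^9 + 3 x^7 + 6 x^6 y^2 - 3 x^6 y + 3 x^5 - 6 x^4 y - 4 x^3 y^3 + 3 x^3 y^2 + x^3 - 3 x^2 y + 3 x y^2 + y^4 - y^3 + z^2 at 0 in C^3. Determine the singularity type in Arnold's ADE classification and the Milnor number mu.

Type E_{6}, Milnor number mu = 6.

The Hessian of f at 0 is [[0, 0, 0], [0, 0, 0], [0, 0, 2]] with rank 1, so corank 2. A Groebner basis of the Jacobian ideal J(f) in C{x,y,z} is {y^3, x^2 - 2*x*y + y^2, z}; counting standard monomials gives mu = 6. Corank 2; j^3 = (x - y)^3 is a perfect cube, so E-series; the 4-jet and mu = 6 give E_6.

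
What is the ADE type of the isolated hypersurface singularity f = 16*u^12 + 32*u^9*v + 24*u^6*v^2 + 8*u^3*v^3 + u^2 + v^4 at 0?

A_{3}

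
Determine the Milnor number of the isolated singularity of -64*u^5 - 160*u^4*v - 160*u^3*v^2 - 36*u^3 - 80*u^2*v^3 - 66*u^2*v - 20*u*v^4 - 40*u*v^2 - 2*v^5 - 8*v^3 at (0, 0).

6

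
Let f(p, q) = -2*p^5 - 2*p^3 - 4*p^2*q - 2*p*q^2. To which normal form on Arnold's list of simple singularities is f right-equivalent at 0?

D6

The Hessian of f at 0 has rank 0. Corank 2; j^3 = -2*p*(p + q)^2 has shape L^2 M (L != M), so D-series; mu = 6 gives D_6.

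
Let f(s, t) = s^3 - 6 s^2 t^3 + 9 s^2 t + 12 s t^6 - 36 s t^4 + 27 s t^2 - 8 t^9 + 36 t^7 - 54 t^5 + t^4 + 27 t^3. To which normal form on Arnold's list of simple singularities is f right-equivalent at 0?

E6

The Hessian of f at 0 has rank 0. Corank 2; j^3 = (s + 3*t)^3 is a perfect cube, so E-series; the 4-jet and mu = 6 give E_6.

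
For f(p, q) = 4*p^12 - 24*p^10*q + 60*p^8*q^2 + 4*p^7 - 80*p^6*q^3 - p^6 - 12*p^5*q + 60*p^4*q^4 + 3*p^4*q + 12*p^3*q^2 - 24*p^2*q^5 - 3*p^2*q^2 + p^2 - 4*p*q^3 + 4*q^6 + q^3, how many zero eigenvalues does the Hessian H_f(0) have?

1

Hessian at 0 has rank 1.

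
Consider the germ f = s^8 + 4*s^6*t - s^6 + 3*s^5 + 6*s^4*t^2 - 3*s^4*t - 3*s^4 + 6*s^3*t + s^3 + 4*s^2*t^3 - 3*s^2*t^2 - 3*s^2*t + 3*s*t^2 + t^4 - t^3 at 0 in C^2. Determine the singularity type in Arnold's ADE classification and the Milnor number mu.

The Hessian of f at 0 has rank 0. Corank 2; j^3 = (s - t)^3 is a perfect cube, so E-series; the 4-jet and mu = 6 give E_6.

Type E6, Milnor number mu = 6.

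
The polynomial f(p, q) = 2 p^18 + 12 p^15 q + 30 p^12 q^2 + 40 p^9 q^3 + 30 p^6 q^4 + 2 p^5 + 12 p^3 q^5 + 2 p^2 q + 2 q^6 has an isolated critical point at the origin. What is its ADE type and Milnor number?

Type D_7, Milnor number mu = 7.

The Hessian of f at 0 has rank 0. Corank 2; j^3 = 2*p^2*q has shape L^2 M (L != M), so D-series; mu = 7 gives D_7.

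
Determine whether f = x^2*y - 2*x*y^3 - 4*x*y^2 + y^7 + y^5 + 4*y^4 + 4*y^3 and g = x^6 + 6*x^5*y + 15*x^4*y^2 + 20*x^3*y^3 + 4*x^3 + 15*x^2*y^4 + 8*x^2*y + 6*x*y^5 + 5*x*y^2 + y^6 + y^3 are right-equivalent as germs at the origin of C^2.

The Hessian of f at 0 has rank 0. Corank 2; j^3 = y*(x - 2*y)^2 has shape L^2 M (L != M), so D-series; mu = 8 gives D_8. The Hessian of g at 0 has rank 0. Corank 2; j^3 = (x + y)*(2*x + y)^2 has shape L^2 M (L != M), so D-series; mu = 7 gives D_7. f is D_8 but g is D_7, hence not right-equivalent.

No.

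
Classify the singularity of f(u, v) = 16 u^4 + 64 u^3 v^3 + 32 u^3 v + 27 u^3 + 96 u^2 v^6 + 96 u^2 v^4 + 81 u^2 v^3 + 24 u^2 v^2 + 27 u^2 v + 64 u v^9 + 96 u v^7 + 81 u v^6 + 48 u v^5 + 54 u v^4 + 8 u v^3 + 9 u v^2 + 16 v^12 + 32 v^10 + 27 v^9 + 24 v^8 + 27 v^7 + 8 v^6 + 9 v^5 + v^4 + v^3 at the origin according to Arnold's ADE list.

The Hessian of f at 0 is [[0, 0], [0, 0]] with rank 0, so corank 2. A Groebner basis of the Jacobian ideal J(f) in C{u,v} is {v^4, u*v^2 + 7*v^3/18, u^2 + 2*u*v/3 + v^2/9}; counting standard monomials gives mu = 6. Corank 2; j^3 = (3*u + v)^3 is a perfect cube, so E-series; the 4-jet and mu = 6 give E_6.

E6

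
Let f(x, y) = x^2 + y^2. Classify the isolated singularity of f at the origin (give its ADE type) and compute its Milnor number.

Type A_1, Milnor number mu = 1.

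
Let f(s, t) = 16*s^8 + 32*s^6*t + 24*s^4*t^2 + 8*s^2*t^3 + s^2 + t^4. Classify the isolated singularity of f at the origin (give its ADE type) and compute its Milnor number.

Type A_3, Milnor number mu = 3.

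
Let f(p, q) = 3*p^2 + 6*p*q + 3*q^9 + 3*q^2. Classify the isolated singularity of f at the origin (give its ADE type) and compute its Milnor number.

The Hessian of f at 0 has rank 1. Corank 1: A-series; mu = 8 gives A_8.

Type A_8, Milnor number mu = 8.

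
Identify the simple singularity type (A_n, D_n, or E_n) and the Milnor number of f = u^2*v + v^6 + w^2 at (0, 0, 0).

The Hessian of f at 0 has rank 1. Corank 2; j^3 = u^2*v has shape L^2 M (L != M), so D-series; mu = 7 gives D_7.

Type D_{7}, Milnor number mu = 7.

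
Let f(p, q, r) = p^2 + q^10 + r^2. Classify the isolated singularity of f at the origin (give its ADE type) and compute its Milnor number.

Type A_{9}, Milnor number mu = 9.

The Hessian of f at 0 has rank 2. Corank 1: A-series; mu = 9 gives A_9.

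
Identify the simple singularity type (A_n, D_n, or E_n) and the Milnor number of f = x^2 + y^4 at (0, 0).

Type A_{3}, Milnor number mu = 3.

The Hessian of f at 0 has rank 1. Corank 1: A-series; mu = 3 gives A_3.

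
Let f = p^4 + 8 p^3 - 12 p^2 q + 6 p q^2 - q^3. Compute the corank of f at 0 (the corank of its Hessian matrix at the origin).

2

The Hessian at 0 is [[0, 0], [0, 0]] of rank 0; hence corank 2.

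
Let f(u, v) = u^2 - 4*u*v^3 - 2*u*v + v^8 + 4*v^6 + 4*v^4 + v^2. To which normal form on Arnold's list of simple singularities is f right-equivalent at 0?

A7

The Hessian of f at 0 has rank 1. Corank 1: A-series; mu = 7 gives A_7.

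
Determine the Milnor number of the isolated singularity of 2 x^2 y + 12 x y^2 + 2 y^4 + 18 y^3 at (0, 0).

The Hessian of f at 0 has rank 0. Corank 2; j^3 = 2*y*(x + 3*y)^2 has shape L^2 M (L != M), so D-series; mu = 5 gives D_5.

5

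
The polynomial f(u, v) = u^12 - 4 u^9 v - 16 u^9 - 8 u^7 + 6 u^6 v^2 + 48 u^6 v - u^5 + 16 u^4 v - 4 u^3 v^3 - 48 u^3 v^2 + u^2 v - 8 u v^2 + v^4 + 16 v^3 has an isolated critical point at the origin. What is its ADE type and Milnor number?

Type D5, Milnor number mu = 5.

The Hessian of f at 0 has rank 0. Corank 2; j^3 = v*(u - 4*v)^2 has shape L^2 M (L != M), so D-series; mu = 5 gives D_5.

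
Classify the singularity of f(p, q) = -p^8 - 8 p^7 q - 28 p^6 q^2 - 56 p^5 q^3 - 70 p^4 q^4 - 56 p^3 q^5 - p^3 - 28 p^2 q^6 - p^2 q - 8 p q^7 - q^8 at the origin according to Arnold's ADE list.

D_9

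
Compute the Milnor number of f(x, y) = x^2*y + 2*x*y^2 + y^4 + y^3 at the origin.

5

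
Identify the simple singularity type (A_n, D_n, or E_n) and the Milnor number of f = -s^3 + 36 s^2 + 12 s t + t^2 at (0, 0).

The Hessian of f at 0 has rank 1. Corank 1: A-series; mu = 2 gives A_2.

Type A2, Milnor number mu = 2.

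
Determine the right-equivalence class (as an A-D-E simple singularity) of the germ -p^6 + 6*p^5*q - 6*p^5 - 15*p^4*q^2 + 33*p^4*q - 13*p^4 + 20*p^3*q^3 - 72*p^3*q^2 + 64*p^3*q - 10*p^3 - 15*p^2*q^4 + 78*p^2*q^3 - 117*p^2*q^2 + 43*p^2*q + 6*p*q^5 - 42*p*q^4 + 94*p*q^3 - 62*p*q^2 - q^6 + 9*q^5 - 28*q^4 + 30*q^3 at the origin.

The Hessian of f at 0 has rank 0. Corank 2; j^3 = -(2*p - 3*q)*(5*p^2 - 14*p*q + 10*q^2) splits into three distinct lines over C (the quadratic factor has nonzero discriminant), so D_4.

D_4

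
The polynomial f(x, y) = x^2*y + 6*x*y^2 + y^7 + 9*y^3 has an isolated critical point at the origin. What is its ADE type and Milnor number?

Type D8, Milnor number mu = 8.

The Hessian of f at 0 is [[0, 0], [0, 0]] with rank 0, so corank 2. A Groebner basis of the Jacobian ideal J(f) in C{x,y} is {x^2/7 + y^6 - 9*y^2/7, x^3 + 27*y^3, x*y + 3*y^2}; counting standard monomials gives mu = 8. Corank 2; j^3 = y*(x + 3*y)^2 has shape L^2 M (L != M), so D-series; mu = 8 gives D_8.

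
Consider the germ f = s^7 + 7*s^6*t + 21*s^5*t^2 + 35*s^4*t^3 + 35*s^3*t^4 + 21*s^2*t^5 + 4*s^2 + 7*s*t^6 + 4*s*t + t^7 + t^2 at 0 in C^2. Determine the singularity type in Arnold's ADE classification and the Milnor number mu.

The Hessian of f at 0 has rank 1. Corank 1: A-series; mu = 6 gives A_6.

Type A_{6}, Milnor number mu = 6.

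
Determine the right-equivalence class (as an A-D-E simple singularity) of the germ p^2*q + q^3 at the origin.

The Hessian of f at 0 has rank 0. Corank 2; j^3 = q*(p^2 + q^2) splits into three distinct lines over C (the quadratic factor has nonzero discriminant), so D_4.

D4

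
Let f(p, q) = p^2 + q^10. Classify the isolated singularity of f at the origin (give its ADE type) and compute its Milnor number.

The Hessian of f at 0 is [[2, 0], [0, 0]] with rank 1, so corank 1. A Groebner basis of the Jacobian ideal J(f) in C{p,q} is {q^9, p}; counting standard monomials gives mu = 9. Corank 1: A-series; mu = 9 gives A_9.

Type A9, Milnor number mu = 9.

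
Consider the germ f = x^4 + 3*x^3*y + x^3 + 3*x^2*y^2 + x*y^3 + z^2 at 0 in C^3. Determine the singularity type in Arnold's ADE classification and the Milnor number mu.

Type E7, Milnor number mu = 7.

The Hessian of f at 0 is [[0, 0, 0], [0, 0, 0], [0, 0, 2]] with rank 1, so corank 2. A Groebner basis of the Jacobian ideal J(f) in C{x,y,z} is {3*x^2 + y^4 + y^3, x^3, x^2*y - x^2 - y^3/3, 2*x^2 + x*y^2 + 2*y^3/3, z}; counting standard monomials gives mu = 7. Corank 2; j^3 = x^3 is a perfect cube, so E-series; the 4-jet and mu = 7 give E_7.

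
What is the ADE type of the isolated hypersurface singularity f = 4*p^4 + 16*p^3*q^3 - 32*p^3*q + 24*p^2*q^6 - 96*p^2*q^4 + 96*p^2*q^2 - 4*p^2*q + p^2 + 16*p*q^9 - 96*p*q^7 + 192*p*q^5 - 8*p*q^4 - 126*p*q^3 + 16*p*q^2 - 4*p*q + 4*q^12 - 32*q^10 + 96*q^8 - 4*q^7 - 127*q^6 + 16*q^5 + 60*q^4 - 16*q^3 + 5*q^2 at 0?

A1

The Hessian of f at 0 has rank 2. Corank 0: nondegenerate Morse point, so A_1.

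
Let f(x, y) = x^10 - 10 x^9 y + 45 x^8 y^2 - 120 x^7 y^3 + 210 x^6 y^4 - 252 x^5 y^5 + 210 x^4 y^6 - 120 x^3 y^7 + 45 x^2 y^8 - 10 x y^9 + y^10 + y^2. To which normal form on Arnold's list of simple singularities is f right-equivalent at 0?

The Hessian of f at 0 is [[0, 0], [0, 2]] with rank 1, so corank 1. A Groebner basis of the Jacobian ideal J(f) in C{x,y} is {x^9, y}; counting standard monomials gives mu = 9. Corank 1: A-series; mu = 9 gives A_9.

A9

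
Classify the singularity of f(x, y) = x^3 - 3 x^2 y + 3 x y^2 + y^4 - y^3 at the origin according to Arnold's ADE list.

E6

The Hessian of f at 0 has rank 0. Corank 2; j^3 = (x - y)^3 is a perfect cube, so E-series; the 4-jet and mu = 6 give E_6.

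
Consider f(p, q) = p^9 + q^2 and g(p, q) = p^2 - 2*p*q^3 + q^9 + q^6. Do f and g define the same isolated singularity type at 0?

The Hessian of f at 0 has rank 1. Corank 1: A-series; mu = 8 gives A_8. The Hessian of g at 0 has rank 1. Corank 1: A-series; mu = 8 gives A_8. Both have type A_8, hence right-equivalent.

Yes.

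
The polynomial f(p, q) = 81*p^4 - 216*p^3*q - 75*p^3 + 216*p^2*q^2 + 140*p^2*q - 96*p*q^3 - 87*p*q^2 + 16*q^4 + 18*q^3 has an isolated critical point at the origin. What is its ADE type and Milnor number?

Type D_{5}, Milnor number mu = 5.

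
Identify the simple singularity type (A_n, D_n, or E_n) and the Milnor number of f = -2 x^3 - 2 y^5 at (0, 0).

The Hessian of f at 0 has rank 0. Corank 2; j^3 = -2*x^3 is a perfect cube, so E-series; the 5-jet and mu = 8 give E_8.

Type E_8, Milnor number mu = 8.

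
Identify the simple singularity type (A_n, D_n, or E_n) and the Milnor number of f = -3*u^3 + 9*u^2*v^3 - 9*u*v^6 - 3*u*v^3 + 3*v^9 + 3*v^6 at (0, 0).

Type E_{7}, Milnor number mu = 7.

The Hessian of f at 0 has rank 0. Corank 2; j^3 = -3*u^3 is a perfect cube, so E-series; the 4-jet and mu = 7 give E_7.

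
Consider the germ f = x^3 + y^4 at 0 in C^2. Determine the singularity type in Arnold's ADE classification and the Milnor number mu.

The Hessian of f at 0 has rank 0. Corank 2; j^3 = x^3 is a perfect cube, so E-series; the 4-jet and mu = 6 give E_6.

Type E_6, Milnor number mu = 6.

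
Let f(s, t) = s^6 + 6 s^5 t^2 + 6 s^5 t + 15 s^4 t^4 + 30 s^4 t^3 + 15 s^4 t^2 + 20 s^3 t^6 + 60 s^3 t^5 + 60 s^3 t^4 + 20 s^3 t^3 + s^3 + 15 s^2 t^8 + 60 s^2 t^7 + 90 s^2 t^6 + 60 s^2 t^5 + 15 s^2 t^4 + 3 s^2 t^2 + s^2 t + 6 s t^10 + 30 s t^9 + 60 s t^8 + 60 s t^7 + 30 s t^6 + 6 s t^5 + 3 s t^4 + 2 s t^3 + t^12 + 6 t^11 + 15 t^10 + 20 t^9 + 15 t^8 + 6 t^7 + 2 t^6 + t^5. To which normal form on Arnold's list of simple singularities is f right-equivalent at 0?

The Hessian of f at 0 has rank 0. Corank 2; j^3 = s^2*(s + t) has shape L^2 M (L != M), so D-series; mu = 7 gives D_7.

D7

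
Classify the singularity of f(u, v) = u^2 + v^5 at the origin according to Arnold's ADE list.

The Hessian of f at 0 has rank 1. Corank 1: A-series; mu = 4 gives A_4.

A_{4}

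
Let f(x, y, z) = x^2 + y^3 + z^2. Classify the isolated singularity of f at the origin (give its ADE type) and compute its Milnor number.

Type A2, Milnor number mu = 2.

The Hessian of f at 0 has rank 2. Corank 1: A-series; mu = 2 gives A_2.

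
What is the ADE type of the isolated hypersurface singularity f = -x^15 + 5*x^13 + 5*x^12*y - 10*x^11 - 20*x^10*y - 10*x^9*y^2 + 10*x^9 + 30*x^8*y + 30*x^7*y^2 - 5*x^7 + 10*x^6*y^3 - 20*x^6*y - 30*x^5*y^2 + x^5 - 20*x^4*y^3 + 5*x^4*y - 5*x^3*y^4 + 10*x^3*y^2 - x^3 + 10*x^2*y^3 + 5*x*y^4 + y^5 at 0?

The Hessian of f at 0 is [[0, 0], [0, 0]] with rank 0, so corank 2. A Groebner basis of the Jacobian ideal J(f) in C{x,y} is {y^5, x*y^3 + y^4/4, x^2}; counting standard monomials gives mu = 8. Corank 2; j^3 = -x^3 is a perfect cube, so E-series; the 5-jet and mu = 8 give E_8.

E8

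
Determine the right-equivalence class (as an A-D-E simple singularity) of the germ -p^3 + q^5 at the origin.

The Hessian of f at 0 has rank 0. Corank 2; j^3 = -p^3 is a perfect cube, so E-series; the 5-jet and mu = 8 give E_8.

E_{8}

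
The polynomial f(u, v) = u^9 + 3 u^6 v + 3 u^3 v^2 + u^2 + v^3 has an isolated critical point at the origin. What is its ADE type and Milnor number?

The Hessian of f at 0 has rank 1. Corank 1: A-series; mu = 2 gives A_2.

Type A_{2}, Milnor number mu = 2.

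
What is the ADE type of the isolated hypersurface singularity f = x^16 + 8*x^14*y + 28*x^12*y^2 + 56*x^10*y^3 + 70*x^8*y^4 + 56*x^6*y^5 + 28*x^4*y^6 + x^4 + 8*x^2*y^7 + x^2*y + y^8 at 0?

D_9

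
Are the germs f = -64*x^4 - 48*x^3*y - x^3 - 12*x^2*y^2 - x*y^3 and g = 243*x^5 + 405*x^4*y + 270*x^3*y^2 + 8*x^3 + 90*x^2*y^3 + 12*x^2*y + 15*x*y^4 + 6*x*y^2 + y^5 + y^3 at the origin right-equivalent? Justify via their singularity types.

The Hessian of f at 0 has rank 0. Corank 2; j^3 = -x^3 is a perfect cube, so E-series; the 4-jet and mu = 7 give E_7. The Hessian of g at 0 has rank 0. Corank 2; j^3 = (2*x + y)^3 is a perfect cube, so E-series; the 5-jet and mu = 8 give E_8. f is E_7 but g is E_8, hence not right-equivalent.

No.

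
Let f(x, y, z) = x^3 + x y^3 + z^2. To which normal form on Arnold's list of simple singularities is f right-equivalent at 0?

E_7

The Hessian of f at 0 has rank 1. Corank 2; j^3 = x^3 is a perfect cube, so E-series; the 4-jet and mu = 7 give E_7.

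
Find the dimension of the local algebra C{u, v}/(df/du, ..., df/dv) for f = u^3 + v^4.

6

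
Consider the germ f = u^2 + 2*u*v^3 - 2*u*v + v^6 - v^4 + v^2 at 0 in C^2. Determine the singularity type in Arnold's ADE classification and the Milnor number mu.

Type A_3, Milnor number mu = 3.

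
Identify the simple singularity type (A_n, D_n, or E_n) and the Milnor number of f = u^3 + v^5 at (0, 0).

Type E_{8}, Milnor number mu = 8.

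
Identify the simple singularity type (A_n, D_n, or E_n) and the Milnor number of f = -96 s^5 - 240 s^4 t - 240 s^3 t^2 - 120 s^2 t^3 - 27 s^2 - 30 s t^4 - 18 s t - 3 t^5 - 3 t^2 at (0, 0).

Type A_{4}, Milnor number mu = 4.

The Hessian of f at 0 has rank 1. Corank 1: A-series; mu = 4 gives A_4.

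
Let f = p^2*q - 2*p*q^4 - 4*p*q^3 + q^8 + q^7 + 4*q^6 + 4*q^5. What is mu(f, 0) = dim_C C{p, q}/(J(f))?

The Hessian of f at 0 is [[0, 0], [0, 0]] with rank 0, so corank 2. A Groebner basis of the Jacobian ideal J(f) in C{p,q} is {p^2*q^2 - 12*p^2*q/11 + 4*p^2/11 + 32*p*q^2/11 - 80*p*q/11 + 160*q^3/11, -8*p^2*q/33 - p^2/33 + p*q^3 - 10*p*q^2/11 + 64*p*q/33 - 128*q^3/33, -p*q + q^4 + 2*q^3, p^3 - 76*p^2*q/33 + 40*p^2/33 + 48*p*q^2/11 - 448*p*q/33 + 896*q^3/33}; counting standard monomials gives mu = 9. Corank 2; j^3 = p^2*q has shape L^2 M (L != M), so D-series; mu = 9 gives D_9.

9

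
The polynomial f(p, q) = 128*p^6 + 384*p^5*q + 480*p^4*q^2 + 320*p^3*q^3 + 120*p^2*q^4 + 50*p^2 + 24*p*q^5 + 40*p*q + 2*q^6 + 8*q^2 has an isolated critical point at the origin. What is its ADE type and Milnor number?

Type A_{5}, Milnor number mu = 5.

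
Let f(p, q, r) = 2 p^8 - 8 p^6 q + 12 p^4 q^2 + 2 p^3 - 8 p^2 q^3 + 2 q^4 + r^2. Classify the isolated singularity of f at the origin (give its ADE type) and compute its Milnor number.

Type E6, Milnor number mu = 6.

The Hessian of f at 0 is [[0, 0, 0], [0, 0, 0], [0, 0, 2]] with rank 1, so corank 2. A Groebner basis of the Jacobian ideal J(f) in C{p,q,r} is {q^3, p^2, r}; counting standard monomials gives mu = 6. Corank 2; j^3 = 2*p^3 is a perfect cube, so E-series; the 4-jet and mu = 6 give E_6.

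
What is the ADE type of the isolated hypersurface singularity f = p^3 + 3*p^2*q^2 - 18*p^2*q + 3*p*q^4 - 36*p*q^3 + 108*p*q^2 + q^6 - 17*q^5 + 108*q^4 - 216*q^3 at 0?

E_{8}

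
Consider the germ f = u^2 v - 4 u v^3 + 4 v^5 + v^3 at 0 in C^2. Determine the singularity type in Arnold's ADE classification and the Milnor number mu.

The Hessian of f at 0 has rank 0. Corank 2; j^3 = v*(u^2 + v^2) splits into three distinct lines over C (the quadratic factor has nonzero discriminant), so D_4.

Type D_{4}, Milnor number mu = 4.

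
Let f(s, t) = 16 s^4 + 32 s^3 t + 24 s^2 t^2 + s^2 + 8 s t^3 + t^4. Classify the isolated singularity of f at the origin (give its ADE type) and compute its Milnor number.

The Hessian of f at 0 is [[2, 0], [0, 0]] with rank 1, so corank 1. A Groebner basis of the Jacobian ideal J(f) in C{s,t} is {t^3, s}; counting standard monomials gives mu = 3. Corank 1: A-series; mu = 3 gives A_3.

Type A_{3}, Milnor number mu = 3.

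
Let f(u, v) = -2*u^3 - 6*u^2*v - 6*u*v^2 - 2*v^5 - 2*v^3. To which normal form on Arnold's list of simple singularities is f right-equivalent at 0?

The Hessian of f at 0 has rank 0. Corank 2; j^3 = -2*(u + v)^3 is a perfect cube, so E-series; the 5-jet and mu = 8 give E_8.

E8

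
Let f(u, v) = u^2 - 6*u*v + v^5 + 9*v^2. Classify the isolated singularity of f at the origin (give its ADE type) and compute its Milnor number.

Type A_4, Milnor number mu = 4.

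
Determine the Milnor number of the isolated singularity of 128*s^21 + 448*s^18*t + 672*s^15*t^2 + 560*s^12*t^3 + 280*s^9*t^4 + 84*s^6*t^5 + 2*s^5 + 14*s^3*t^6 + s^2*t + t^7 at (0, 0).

8

The Hessian of f at 0 has rank 0. Corank 2; j^3 = s^2*t has shape L^2 M (L != M), so D-series; mu = 8 gives D_8.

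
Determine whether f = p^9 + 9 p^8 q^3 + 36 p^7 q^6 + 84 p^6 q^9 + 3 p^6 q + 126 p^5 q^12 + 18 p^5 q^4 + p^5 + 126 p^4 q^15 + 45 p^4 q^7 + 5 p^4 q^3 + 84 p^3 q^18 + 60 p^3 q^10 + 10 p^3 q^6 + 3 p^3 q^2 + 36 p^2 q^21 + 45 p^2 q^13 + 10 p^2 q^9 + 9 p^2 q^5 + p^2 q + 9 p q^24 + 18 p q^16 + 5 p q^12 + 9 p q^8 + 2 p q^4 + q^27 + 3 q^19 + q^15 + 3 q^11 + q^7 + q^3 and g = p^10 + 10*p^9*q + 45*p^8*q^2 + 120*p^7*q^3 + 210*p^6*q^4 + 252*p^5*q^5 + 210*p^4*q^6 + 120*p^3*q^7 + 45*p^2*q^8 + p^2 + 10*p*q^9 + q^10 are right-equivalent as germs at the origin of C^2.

No.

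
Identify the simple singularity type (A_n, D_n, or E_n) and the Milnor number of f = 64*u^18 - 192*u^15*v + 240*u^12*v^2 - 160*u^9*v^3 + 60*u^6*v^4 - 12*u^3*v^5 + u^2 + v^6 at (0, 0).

Type A_{5}, Milnor number mu = 5.

The Hessian of f at 0 has rank 1. Corank 1: A-series; mu = 5 gives A_5.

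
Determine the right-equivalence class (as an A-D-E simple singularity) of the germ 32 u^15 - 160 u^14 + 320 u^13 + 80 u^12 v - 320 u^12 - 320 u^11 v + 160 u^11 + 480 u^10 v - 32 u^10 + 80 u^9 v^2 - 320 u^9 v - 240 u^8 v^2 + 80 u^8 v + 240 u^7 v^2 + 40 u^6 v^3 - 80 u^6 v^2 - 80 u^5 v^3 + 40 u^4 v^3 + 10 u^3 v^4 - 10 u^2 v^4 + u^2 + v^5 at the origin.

A_4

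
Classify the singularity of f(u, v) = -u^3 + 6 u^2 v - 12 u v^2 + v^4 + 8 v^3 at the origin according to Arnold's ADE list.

E6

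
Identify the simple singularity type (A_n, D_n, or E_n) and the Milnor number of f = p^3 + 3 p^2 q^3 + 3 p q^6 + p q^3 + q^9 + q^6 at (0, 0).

Type E7, Milnor number mu = 7.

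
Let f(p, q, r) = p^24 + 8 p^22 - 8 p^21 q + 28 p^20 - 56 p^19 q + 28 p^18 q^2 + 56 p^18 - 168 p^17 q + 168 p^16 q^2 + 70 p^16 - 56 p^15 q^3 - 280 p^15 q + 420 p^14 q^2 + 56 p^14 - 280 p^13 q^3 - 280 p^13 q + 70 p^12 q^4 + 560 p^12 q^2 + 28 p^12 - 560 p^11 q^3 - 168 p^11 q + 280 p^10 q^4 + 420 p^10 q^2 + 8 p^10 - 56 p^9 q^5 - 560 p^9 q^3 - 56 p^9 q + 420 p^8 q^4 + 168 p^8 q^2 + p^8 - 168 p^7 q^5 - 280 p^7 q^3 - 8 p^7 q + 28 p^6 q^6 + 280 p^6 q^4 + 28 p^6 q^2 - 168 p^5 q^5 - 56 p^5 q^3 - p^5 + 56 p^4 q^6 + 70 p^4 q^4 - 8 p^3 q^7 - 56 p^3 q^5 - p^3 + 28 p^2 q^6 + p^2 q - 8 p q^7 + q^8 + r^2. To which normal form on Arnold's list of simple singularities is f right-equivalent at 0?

The Hessian of f at 0 has rank 1. Corank 2; j^3 = -p^2*(p - q) has shape L^2 M (L != M), so D-series; mu = 9 gives D_9.

D_9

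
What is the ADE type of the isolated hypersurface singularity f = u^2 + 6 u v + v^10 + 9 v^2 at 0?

A9

The Hessian of f at 0 has rank 1. Corank 1: A-series; mu = 9 gives A_9.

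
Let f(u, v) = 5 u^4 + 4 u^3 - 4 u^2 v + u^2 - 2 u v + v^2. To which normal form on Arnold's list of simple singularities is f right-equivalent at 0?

The Hessian of f at 0 is [[2, -2], [-2, 2]] with rank 1, so corank 1. A Groebner basis of the Jacobian ideal J(f) in C{u,v} is {u^2 + u/2 - v/2, u*v + u/2 - v/2, u/2 + v^2 - v/2}; counting standard monomials gives mu = 3. Corank 1: A-series; mu = 3 gives A_3.

A3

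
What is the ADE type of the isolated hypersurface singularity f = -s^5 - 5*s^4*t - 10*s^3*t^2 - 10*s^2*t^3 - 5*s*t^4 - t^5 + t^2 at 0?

The Hessian of f at 0 has rank 1. Corank 1: A-series; mu = 4 gives A_4.

A_4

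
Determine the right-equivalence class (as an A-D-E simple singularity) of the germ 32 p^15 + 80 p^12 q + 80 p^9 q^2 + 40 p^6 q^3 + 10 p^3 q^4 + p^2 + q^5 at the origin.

The Hessian of f at 0 has rank 1. Corank 1: A-series; mu = 4 gives A_4.

A_{4}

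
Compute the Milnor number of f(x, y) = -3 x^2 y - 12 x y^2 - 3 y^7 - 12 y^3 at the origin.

8

The Hessian of f at 0 is [[0, 0], [0, 0]] with rank 0, so corank 2. A Groebner basis of the Jacobian ideal J(f) in C{x,y} is {x^2/7 + y^6 - 4*y^2/7, x^3 + 8*y^3, x*y + 2*y^2}; counting standard monomials gives mu = 8. Corank 2; j^3 = -3*y*(x + 2*y)^2 has shape L^2 M (L != M), so D-series; mu = 8 gives D_8.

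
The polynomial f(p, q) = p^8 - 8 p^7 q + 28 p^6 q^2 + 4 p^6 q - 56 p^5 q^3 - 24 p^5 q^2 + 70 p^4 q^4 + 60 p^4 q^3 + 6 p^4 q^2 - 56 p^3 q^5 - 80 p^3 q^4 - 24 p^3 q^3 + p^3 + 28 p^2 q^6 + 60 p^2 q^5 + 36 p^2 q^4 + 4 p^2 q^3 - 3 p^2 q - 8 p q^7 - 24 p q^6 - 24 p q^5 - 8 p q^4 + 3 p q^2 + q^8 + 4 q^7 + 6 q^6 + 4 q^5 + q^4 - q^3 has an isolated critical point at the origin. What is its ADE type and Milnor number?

Type E_6, Milnor number mu = 6.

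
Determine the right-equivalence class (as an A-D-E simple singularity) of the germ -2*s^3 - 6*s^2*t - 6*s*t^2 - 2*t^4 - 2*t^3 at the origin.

E_6

The Hessian of f at 0 is [[0, 0], [0, 0]] with rank 0, so corank 2. A Groebner basis of the Jacobian ideal J(f) in C{s,t} is {t^3, s^2 + 2*s*t + t^2}; counting standard monomials gives mu = 6. Corank 2; j^3 = -2*(s + t)^3 is a perfect cube, so E-series; the 4-jet and mu = 6 give E_6.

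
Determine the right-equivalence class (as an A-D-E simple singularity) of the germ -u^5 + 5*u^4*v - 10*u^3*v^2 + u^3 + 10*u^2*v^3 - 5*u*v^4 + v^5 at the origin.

E_{8}

The Hessian of f at 0 has rank 0. Corank 2; j^3 = u^3 is a perfect cube, so E-series; the 5-jet and mu = 8 give E_8.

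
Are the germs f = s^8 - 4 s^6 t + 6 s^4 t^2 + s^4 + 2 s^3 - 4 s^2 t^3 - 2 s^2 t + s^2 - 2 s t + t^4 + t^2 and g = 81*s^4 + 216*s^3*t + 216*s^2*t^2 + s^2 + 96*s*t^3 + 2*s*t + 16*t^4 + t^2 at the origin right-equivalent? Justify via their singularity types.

The Hessian of f at 0 is [[2, -2], [-2, 2]] with rank 1, so corank 1. A Groebner basis of the Jacobian ideal J(f) in C{s,t} is {s^2 + s - t, s*t + s - t, s + t^2 - t}; counting standard monomials gives mu = 3. Corank 1: A-series; mu = 3 gives A_3. The Hessian of g at 0 is [[2, 2], [2, 2]] with rank 1, so corank 1. A Groebner basis of the Jacobian ideal J(g) in C{s,t} is {t^3, s + t}; counting standard monomials gives mu = 3. Corank 1: A-series; mu = 3 gives A_3. Both have type A_3, hence right-equivalent.

Yes.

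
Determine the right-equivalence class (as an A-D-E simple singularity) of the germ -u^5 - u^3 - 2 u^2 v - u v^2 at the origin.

D6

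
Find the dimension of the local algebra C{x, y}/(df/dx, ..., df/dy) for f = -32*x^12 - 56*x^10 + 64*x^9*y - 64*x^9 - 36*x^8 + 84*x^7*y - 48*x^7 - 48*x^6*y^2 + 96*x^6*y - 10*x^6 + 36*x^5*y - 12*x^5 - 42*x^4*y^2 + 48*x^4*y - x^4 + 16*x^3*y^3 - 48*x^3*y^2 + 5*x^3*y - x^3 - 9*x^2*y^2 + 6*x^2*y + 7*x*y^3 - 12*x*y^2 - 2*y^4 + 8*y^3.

7

The Hessian of f at 0 has rank 0. Corank 2; j^3 = -(x - 2*y)^3 is a perfect cube, so E-series; the 4-jet and mu = 7 give E_7.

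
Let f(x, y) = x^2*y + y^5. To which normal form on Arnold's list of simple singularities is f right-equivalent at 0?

D6

The Hessian of f at 0 has rank 0. Corank 2; j^3 = x^2*y has shape L^2 M (L != M), so D-series; mu = 6 gives D_6.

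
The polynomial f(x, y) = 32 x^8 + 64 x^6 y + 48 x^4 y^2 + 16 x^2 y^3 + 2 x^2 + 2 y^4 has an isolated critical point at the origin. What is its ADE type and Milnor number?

Type A_{3}, Milnor number mu = 3.

The Hessian of f at 0 has rank 1. Corank 1: A-series; mu = 3 gives A_3.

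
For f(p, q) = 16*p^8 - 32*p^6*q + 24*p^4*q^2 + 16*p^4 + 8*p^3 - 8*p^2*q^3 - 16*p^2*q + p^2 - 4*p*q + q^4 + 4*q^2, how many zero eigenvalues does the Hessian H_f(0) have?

Hessian at 0 has rank 1.

1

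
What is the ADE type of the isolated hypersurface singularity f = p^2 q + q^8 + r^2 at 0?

The Hessian of f at 0 has rank 1. Corank 2; j^3 = p^2*q has shape L^2 M (L != M), so D-series; mu = 9 gives D_9.

D_9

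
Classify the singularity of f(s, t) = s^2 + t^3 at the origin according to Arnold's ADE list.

A_2

The Hessian of f at 0 has rank 1. Corank 1: A-series; mu = 2 gives A_2.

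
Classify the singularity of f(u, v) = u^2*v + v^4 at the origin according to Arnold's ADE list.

D_{5}

The Hessian of f at 0 has rank 0. Corank 2; j^3 = u^2*v has shape L^2 M (L != M), so D-series; mu = 5 gives D_5.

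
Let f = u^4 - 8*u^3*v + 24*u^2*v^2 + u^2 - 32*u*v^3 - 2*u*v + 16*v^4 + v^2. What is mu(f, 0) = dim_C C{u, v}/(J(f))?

3

The Hessian of f at 0 has rank 1. Corank 1: A-series; mu = 3 gives A_3.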